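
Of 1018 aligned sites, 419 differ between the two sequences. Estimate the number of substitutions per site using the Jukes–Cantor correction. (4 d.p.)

p = 419/1018 ≈ 0.411591.
d = −(3/4) ln(1 − 4p/3) = −0.75 ln(1 − 0.548788) = −0.75 ln(0.451212)
  = −0.75 × (-0.795818) = 0.596864 substitutions/site.

0.5969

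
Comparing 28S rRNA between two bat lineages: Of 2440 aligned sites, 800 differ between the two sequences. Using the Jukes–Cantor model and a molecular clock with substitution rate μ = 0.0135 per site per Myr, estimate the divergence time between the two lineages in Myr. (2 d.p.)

p = 800/2440 ≈ 0.327869.
d = −(3/4) ln(1 − 4p/3) = −0.75 ln(1 − 0.437159) = −0.75 ln(0.562841)
  = −0.75 × (-0.574758) = 0.431069 substitutions/site.
Under a molecular clock d = 2μt, so t = d/(2μ) = 0.431069 / (2 × 0.0135) = 15.97 Myr.

15.97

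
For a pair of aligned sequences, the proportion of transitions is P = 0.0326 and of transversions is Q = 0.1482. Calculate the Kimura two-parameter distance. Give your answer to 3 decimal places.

Under the Kimura two-parameter model, d = −½ ln(1 − 2P − Q) − ¼ ln(1 − 2Q).
1 − 2P − Q = 0.7866, giving −½ ln(0.7866) = 0.120018.
1 − 2Q = 0.7036, giving −¼ ln(0.7036) = 0.087886.
d = 0.120018 + 0.087886 = 0.207904.

0.208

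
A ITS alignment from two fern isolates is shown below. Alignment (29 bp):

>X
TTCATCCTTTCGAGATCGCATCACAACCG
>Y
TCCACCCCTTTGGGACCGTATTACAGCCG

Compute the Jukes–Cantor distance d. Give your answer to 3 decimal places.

The sequences differ at 9 of 29 sites (2, 5, 8, 11, 13, 16, 19, 22, 26), so p = 9/29 ≈ 0.310345.
d = −(3/4) ln(1 − 4p/3) = −0.75 ln(1 − 0.413793) = −0.75 ln(0.586207)
  = −0.75 × (-0.534082) = 0.400562 substitutions/site.

0.401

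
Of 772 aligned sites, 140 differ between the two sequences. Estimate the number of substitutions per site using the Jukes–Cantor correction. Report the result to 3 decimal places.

p = 140/772 ≈ 0.181347.
d = −(3/4) ln(1 − 4p/3) = −0.75 ln(1 − 0.241796) = −0.75 ln(0.758204)
  = −0.75 × (-0.276803) = 0.207602 substitutions/site.

0.208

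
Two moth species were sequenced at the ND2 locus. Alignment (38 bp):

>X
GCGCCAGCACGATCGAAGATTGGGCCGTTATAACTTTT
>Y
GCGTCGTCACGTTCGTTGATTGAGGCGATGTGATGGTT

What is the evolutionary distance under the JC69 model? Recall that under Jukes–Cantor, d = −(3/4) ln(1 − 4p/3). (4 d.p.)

The sequences differ at 14 of 38 sites, so p = 14/38 ≈ 0.368421.
d = −(3/4) ln(1 − 4p/3) = −0.75 ln(1 − 0.491228) = −0.75 ln(0.508772)
  = −0.75 × (-0.675755) = 0.506816 substitutions/site.

0.5068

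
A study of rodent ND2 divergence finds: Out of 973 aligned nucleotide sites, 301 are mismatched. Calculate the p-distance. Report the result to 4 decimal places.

0.3094

p = 301/973 = 0.309352… ≈ 0.3094 (to 4 d.p.).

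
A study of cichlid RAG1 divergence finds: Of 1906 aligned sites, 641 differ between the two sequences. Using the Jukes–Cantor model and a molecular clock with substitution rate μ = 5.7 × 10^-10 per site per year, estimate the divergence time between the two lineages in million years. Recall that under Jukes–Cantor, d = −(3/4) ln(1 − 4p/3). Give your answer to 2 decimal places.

p = 641/1906 ≈ 0.336306.
d = −(3/4) ln(1 − 4p/3) = −0.75 ln(1 − 0.448408) = −0.75 ln(0.551592)
  = −0.75 × (-0.594947) = 0.446210 substitutions/site.
Under a molecular clock d = 2μt, so t = d/(2μ) = 0.446210 / (2 × 5.7 × 10^-10) = 391.41 million years.

391.41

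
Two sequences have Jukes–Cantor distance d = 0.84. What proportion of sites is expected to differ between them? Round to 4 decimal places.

0.5053

p = (3/4)(1 − e^(−4d/3)) = 0.75 × (1 − e^(-1.12)) = 0.75 × (1 − 0.326280) = 0.505290.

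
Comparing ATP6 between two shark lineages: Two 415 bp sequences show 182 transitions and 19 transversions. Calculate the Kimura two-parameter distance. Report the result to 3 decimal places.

1.305

P = 182/415 ≈ 0.438554 and Q = 19/415 ≈ 0.045783.
Under the Kimura two-parameter model, d = −½ ln(1 − 2P − Q) − ¼ ln(1 − 2Q).
1 − 2P − Q = 0.077109, giving −½ ln(0.077109) = 1.281268.
1 − 2Q = 0.908434, giving −¼ ln(0.908434) = 0.024008.
d = 1.281268 + 0.024008 = 1.305276.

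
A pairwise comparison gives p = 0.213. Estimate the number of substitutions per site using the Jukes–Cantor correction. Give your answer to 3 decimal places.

d = −(3/4) ln(1 − 4p/3) = −0.75 ln(1 − 0.284) = −0.75 ln(0.716)
  = −0.75 × (-0.334075) = 0.250556 substitutions/site.

0.251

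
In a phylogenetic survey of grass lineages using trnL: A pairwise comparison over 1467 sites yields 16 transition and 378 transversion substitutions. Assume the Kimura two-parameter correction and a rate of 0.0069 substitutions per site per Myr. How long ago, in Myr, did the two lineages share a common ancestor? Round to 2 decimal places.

25.00

P = 16/1467 ≈ 0.010907 and Q = 378/1467 ≈ 0.257669.
Under the Kimura two-parameter model, d = −½ ln(1 − 2P − Q) − ¼ ln(1 − 2Q).
1 − 2P − Q = 0.720517, giving −½ ln(0.720517) = 0.163893.
1 − 2Q = 0.484662, giving −¼ ln(0.484662) = 0.181076.
d = 0.163893 + 0.181076 = 0.344969.
Under a molecular clock d = 2μt, so t = d/(2μ) = 0.344969 / (2 × 0.0069) = 25.00 Myr.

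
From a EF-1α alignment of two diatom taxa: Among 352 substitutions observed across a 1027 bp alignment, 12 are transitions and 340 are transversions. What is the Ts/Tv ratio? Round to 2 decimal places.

0.04

R = 12/340 = 0.035294… ≈ 0.04 (to 2 d.p.).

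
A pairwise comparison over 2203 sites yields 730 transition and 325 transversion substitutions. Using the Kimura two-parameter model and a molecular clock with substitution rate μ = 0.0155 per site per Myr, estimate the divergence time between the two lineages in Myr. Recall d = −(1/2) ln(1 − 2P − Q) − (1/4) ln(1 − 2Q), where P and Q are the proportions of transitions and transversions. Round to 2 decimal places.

29.63

P = 730/2203 ≈ 0.331366 and Q = 325/2203 ≈ 0.147526.
Under the Kimura two-parameter model, d = −½ ln(1 − 2P − Q) − ¼ ln(1 − 2Q).
1 − 2P − Q = 0.189742, giving −½ ln(0.189742) = 0.831045.
1 − 2Q = 0.704948, giving −¼ ln(0.704948) = 0.087408.
d = 0.831045 + 0.087408 = 0.918453.
Under a molecular clock d = 2μt, so t = d/(2μ) = 0.918453 / (2 × 0.0155) = 29.63 Myr.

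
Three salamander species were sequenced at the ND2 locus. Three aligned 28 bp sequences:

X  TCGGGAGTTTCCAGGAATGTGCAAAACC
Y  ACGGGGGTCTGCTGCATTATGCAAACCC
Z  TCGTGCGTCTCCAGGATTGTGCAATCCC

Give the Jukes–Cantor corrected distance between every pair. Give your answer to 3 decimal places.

d(X,Y) = 0.420, d(X,Z) = 0.252, d(Y,Z) = 0.360

X–Y: 9/28 sites differ → p ≈ 0.321429, d = −0.75 ln(1 − 0.428572) = 0.419713 ≈ 0.420.
X–Z: 6/28 sites differ → p ≈ 0.214286, d = −0.75 ln(1 − 0.285715) = 0.252355 ≈ 0.252.
Y–Z: 8/28 sites differ → p ≈ 0.285714, d = −0.75 ln(1 − 0.380952) = 0.359679 ≈ 0.360.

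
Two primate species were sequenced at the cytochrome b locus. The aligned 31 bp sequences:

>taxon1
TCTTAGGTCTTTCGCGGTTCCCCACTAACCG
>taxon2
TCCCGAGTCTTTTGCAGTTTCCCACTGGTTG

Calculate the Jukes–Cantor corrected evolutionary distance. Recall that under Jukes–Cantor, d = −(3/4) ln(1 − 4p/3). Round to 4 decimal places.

0.4806

The sequences differ at 11 of 31 sites, so p = 11/31 ≈ 0.354839.
d = −(3/4) ln(1 − 4p/3) = −0.75 ln(1 − 0.473119) = −0.75 ln(0.526881)
  = −0.75 × (-0.640781) = 0.480586 substitutions/site.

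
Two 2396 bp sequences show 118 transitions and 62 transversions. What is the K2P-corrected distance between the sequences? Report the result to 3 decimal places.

0.080

P = 118/2396 ≈ 0.049249 and Q = 62/2396 ≈ 0.025876.
Under the Kimura two-parameter model, d = −½ ln(1 − 2P − Q) − ¼ ln(1 − 2Q).
1 − 2P − Q = 0.875626, giving −½ ln(0.875626) = 0.066408.
1 − 2Q = 0.948248, giving −¼ ln(0.948248) = 0.013285.
d = 0.066408 + 0.013285 = 0.079693.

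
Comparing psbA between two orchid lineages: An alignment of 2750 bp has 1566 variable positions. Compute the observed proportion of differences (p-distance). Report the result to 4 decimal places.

0.5695

p = 1566/2750 = 0.569454… ≈ 0.5695 (to 4 d.p.).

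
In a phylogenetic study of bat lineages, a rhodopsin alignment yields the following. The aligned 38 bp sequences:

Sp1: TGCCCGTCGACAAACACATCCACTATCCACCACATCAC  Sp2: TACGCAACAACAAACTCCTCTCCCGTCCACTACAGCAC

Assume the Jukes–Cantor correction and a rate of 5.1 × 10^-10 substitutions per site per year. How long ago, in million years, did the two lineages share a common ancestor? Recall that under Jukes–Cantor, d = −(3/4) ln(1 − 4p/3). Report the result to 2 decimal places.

447.84

The sequences differ at 13 of 38 sites, so p = 13/38 ≈ 0.342105.
d = −(3/4) ln(1 − 4p/3) = −0.75 ln(1 − 0.45614) = −0.75 ln(0.54386)
  = −0.75 × (-0.609063) = 0.456797 substitutions/site.
Under a molecular clock d = 2μt, so t = d/(2μ) = 0.456797 / (2 × 5.1 × 10^-10) = 447.84 million years.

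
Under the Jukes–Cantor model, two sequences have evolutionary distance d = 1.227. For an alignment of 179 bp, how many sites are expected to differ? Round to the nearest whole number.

108

Invert JC69: p = (3/4)(1 − e^(−4d/3)) = 0.75 × (1 − e^(-1.636)) = 0.75 × (1 − 0.194758) = 0.603932.
Expected differing sites = pL ≈ 0.603932 × 179 = 108.103828 ≈ 108.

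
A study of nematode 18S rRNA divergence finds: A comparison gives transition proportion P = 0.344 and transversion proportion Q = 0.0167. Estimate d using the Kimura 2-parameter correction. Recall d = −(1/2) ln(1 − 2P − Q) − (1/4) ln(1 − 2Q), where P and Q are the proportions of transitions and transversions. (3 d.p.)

Under the Kimura two-parameter model, d = −½ ln(1 − 2P − Q) − ¼ ln(1 − 2Q).
1 − 2P − Q = 0.2953, giving −½ ln(0.2953) = 0.609882.
1 − 2Q = 0.9666, giving −¼ ln(0.9666) = 0.008493.
d = 0.609882 + 0.008493 = 0.618375.

0.618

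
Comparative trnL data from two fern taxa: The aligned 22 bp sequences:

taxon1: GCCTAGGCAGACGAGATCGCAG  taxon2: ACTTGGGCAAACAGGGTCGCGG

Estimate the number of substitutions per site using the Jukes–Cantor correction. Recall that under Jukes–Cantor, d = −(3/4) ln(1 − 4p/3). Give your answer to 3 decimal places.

0.497

The sequences differ at 8 of 22 sites (1, 3, 5, 10, 13, 14, 16, 21), so p = 8/22 ≈ 0.363636.
d = −(3/4) ln(1 − 4p/3) = −0.75 ln(1 − 0.484848) = −0.75 ln(0.515152)
  = −0.75 × (-0.663293) = 0.497470 substitutions/site.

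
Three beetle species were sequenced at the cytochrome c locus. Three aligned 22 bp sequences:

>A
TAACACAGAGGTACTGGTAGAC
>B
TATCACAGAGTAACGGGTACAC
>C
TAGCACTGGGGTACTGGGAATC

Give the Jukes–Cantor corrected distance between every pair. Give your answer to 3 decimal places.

A–B: 5/22 sites differ → p ≈ 0.227273, d = −0.75 ln(1 − 0.303031) = 0.270761 ≈ 0.271.
A–C: 6/22 sites differ → p ≈ 0.272727, d = −0.75 ln(1 − 0.363636) = 0.338988 ≈ 0.339.
B–C: 9/22 sites differ → p ≈ 0.409091, d = −0.75 ln(1 − 0.545455) = 0.591344 ≈ 0.591.

d(A,B) = 0.271, d(A,C) = 0.339, d(B,C) = 0.591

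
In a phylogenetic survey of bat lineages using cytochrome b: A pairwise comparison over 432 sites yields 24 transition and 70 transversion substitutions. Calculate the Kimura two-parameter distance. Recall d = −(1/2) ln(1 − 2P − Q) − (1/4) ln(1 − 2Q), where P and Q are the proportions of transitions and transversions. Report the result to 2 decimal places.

0.26

P = 24/432 ≈ 0.055556 and Q = 70/432 ≈ 0.162037.
Under the Kimura two-parameter model, d = −½ ln(1 − 2P − Q) − ¼ ln(1 − 2Q).
1 − 2P − Q = 0.726851, giving −½ ln(0.726851) = 0.159517.
1 − 2Q = 0.675926, giving −¼ ln(0.675926) = 0.097918.
d = 0.159517 + 0.097918 = 0.257435.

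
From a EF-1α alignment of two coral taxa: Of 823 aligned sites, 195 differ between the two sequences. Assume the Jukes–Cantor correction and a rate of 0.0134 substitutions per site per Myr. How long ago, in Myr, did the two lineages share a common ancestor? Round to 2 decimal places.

10.63

p = 195/823 ≈ 0.236938.
d = −(3/4) ln(1 − 4p/3) = −0.75 ln(1 − 0.315917) = −0.75 ln(0.684083)
  = −0.75 × (-0.379676) = 0.284757 substitutions/site.
Under a molecular clock d = 2μt, so t = d/(2μ) = 0.284757 / (2 × 0.0134) = 10.63 Myr.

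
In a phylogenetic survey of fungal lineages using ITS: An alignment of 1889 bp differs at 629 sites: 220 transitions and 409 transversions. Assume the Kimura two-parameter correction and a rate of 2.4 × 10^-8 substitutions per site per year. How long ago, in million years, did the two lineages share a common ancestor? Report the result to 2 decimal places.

9.17

P = 220/1889 ≈ 0.116464 and Q = 409/1889 ≈ 0.216517.
Under the Kimura two-parameter model, d = −½ ln(1 − 2P − Q) − ¼ ln(1 − 2Q).
1 − 2P − Q = 0.550555, giving −½ ln(0.550555) = 0.298414.
1 − 2Q = 0.566966, giving −¼ ln(0.566966) = 0.141864.
d = 0.298414 + 0.141864 = 0.440278.
Under a molecular clock d = 2μt, so t = d/(2μ) = 0.440278 / (2 × 2.4 × 10^-8) = 9.17 million years.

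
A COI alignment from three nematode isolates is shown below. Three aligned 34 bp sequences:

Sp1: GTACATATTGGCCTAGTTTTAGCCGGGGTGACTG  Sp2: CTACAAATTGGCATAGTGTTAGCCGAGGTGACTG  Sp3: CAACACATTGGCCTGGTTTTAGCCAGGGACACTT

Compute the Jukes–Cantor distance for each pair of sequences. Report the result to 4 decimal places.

Sp1–Sp2: 5/34 sites differ → p ≈ 0.147059, d = −0.75 ln(1 − 0.196079) = 0.163691 ≈ 0.1637.
Sp1–Sp3: 8/34 sites differ → p ≈ 0.235294, d = −0.75 ln(1 − 0.313725) = 0.282358 ≈ 0.2824.
Sp2–Sp3: 10/34 sites differ → p ≈ 0.294118, d = −0.75 ln(1 − 0.392157) = 0.373379 ≈ 0.3734.

d(Sp1,Sp2) = 0.1637, d(Sp1,Sp3) = 0.2824, d(Sp2,Sp3) = 0.3734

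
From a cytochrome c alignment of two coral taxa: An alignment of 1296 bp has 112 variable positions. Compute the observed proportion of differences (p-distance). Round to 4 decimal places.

0.0864

p = 112/1296 = 0.086419… ≈ 0.0864 (to 4 d.p.).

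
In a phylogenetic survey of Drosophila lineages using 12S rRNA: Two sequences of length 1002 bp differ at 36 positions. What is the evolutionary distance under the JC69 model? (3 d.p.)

p = 36/1002 ≈ 0.035928.
d = −(3/4) ln(1 − 4p/3) = −0.75 ln(1 − 0.047904) = −0.75 ln(0.952096)
  = −0.75 × (-0.049089) = 0.036817 substitutions/site.

0.037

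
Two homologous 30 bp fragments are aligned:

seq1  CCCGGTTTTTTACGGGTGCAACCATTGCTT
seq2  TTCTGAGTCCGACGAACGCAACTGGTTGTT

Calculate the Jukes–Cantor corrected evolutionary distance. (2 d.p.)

The sequences differ at 16 of 30 sites, so p = 16/30 ≈ 0.533333.
d = −(3/4) ln(1 − 4p/3) = −0.75 ln(1 − 0.711111) = −0.75 ln(0.288889)
  = −0.75 × (-1.241713) = 0.931285 substitutions/site.

0.93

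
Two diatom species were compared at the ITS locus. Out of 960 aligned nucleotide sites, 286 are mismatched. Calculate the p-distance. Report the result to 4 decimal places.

p = 286/960 = 0.297916… ≈ 0.2979 (to 4 d.p.).

0.2979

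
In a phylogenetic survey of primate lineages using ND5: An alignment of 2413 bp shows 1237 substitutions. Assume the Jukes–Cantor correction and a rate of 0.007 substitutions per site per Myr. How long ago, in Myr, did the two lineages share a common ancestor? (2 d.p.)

p = 1237/2413 ≈ 0.51264.
d = −(3/4) ln(1 − 4p/3) = −0.75 ln(1 − 0.68352) = −0.75 ln(0.31648)
  = −0.75 × (-1.150495) = 0.862871 substitutions/site.
Under a molecular clock d = 2μt, so t = d/(2μ) = 0.862871 / (2 × 0.007) = 61.63 Myr.

61.63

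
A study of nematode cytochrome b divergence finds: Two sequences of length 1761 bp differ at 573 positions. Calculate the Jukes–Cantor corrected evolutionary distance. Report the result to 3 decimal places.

0.427

p = 573/1761 ≈ 0.325383.
d = −(3/4) ln(1 − 4p/3) = −0.75 ln(1 − 0.433844) = −0.75 ln(0.566156)
  = −0.75 × (-0.568886) = 0.426665 substitutions/site.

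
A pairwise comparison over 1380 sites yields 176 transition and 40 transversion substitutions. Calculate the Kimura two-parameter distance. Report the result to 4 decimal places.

P = 176/1380 ≈ 0.127536 and Q = 40/1380 ≈ 0.028986.
Under the Kimura two-parameter model, d = −½ ln(1 − 2P − Q) − ¼ ln(1 − 2Q).
1 − 2P − Q = 0.715942, giving −½ ln(0.715942) = 0.167078.
1 − 2Q = 0.942028, giving −¼ ln(0.942028) = 0.014930.
d = 0.167078 + 0.014930 = 0.182008.

0.1820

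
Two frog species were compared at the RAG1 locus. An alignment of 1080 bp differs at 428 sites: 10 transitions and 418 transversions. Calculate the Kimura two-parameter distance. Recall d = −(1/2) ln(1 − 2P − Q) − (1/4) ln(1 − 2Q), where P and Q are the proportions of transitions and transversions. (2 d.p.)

P = 10/1080 ≈ 0.009259 and Q = 418/1080 ≈ 0.387037.
Under the Kimura two-parameter model, d = −½ ln(1 − 2P − Q) − ¼ ln(1 − 2Q).
1 − 2P − Q = 0.594445, giving −½ ln(0.594445) = 0.260064.
1 − 2Q = 0.225926, giving −¼ ln(0.225926) = 0.371887.
d = 0.260064 + 0.371887 = 0.631951.

0.63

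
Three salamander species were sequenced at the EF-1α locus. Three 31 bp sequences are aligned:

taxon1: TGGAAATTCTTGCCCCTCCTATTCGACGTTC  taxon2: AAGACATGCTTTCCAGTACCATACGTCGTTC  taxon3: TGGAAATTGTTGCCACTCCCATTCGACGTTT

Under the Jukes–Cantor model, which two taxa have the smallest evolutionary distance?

taxon1 and taxon3

taxon1–taxon2: 11/31 differ, p = 0.355, d = 0.481.
taxon1–taxon3: 4/31 differ, p = 0.129, d = 0.142.
taxon2–taxon3: 11/31 differ, p = 0.355, d = 0.481.
The smallest distance is between taxon1 and taxon3.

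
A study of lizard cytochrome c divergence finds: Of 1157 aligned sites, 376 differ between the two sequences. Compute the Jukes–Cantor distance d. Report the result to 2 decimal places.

p = 376/1157 ≈ 0.324978.
d = −(3/4) ln(1 − 4p/3) = −0.75 ln(1 − 0.433304) = −0.75 ln(0.566696)
  = −0.75 × (-0.567932) = 0.425949 substitutions/site.

0.43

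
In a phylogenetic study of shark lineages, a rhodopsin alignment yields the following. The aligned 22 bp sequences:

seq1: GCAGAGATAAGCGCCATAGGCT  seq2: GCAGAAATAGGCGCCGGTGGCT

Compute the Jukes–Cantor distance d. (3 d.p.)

0.271

The sequences differ at 5 of 22 sites (6, 10, 16, 17, 18), so p = 5/22 ≈ 0.227273.
d = −(3/4) ln(1 − 4p/3) = −0.75 ln(1 − 0.303031) = −0.75 ln(0.696969)
  = −0.75 × (-0.361014) = 0.270761 substitutions/site.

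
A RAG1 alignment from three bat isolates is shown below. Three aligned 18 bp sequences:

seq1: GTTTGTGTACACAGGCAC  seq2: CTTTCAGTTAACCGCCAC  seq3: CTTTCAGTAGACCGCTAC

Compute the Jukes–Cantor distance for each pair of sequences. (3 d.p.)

seq1–seq2: 7/18 sites differ → p ≈ 0.388889, d = −0.75 ln(1 − 0.518519) = 0.548166 ≈ 0.548.
seq1–seq3: 7/18 sites differ → p ≈ 0.388889, d = −0.75 ln(1 − 0.518519) = 0.548166 ≈ 0.548.
seq2–seq3: 3/18 sites differ → p ≈ 0.166667, d = −0.75 ln(1 − 0.222223) = 0.188487 ≈ 0.188.

d(seq1,seq2) = 0.548, d(seq1,seq3) = 0.548, d(seq2,seq3) = 0.188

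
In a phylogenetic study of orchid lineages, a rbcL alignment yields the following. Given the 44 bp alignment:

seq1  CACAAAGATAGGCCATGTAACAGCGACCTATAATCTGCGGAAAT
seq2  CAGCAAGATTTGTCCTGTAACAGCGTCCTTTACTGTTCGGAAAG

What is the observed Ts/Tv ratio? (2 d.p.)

Transitions are A↔G and C↔T; transversions are all other mismatches.
Transitions: 1. Transversions: 11.
R = 1/11 = 0.090909… ≈ 0.09 (to 2 d.p.).

0.09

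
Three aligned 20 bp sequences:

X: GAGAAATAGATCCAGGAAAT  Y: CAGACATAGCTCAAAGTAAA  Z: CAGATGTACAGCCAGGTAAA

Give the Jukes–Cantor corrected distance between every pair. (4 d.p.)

d(X,Y) = 0.4715, d(X,Z) = 0.4715, d(Y,Z) = 0.4715

X–Y: 7/20 sites differ → p = 0.35, d = −0.75 ln(1 − 0.466667) = 0.471457 ≈ 0.4715.
X–Z: 7/20 sites differ → p = 0.35, d = −0.75 ln(1 − 0.466667) = 0.471457 ≈ 0.4715.
Y–Z: 7/20 sites differ → p = 0.35, d = −0.75 ln(1 − 0.466667) = 0.471457 ≈ 0.4715.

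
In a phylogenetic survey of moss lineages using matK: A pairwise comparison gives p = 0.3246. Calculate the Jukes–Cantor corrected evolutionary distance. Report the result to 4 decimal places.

0.4253

d = −(3/4) ln(1 − 4p/3) = −0.75 ln(1 − 0.4328) = −0.75 ln(0.5672)
  = −0.75 × (-0.567043) = 0.425282 substitutions/site.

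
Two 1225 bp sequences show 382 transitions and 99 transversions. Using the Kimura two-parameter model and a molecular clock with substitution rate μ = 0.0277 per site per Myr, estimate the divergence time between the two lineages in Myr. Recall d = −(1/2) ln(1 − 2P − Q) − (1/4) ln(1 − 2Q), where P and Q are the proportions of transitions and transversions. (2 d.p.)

11.80

P = 382/1225 ≈ 0.311837 and Q = 99/1225 ≈ 0.080816.
Under the Kimura two-parameter model, d = −½ ln(1 − 2P − Q) − ¼ ln(1 − 2Q).
1 − 2P − Q = 0.29551, giving −½ ln(0.29551) = 0.609526.
1 − 2Q = 0.838368, giving −¼ ln(0.838368) = 0.044075.
d = 0.609526 + 0.044075 = 0.653601.
Under a molecular clock d = 2μt, so t = d/(2μ) = 0.653601 / (2 × 0.0277) = 11.80 Myr.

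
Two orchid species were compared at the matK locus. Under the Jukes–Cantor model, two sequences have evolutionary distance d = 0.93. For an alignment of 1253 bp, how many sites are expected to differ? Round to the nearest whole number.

668

Invert JC69: p = (3/4)(1 − e^(−4d/3)) = 0.75 × (1 − e^(-1.24)) = 0.75 × (1 − 0.289384) = 0.532962.
Expected differing sites = pL ≈ 0.532962 × 1253 = 667.801386 ≈ 668.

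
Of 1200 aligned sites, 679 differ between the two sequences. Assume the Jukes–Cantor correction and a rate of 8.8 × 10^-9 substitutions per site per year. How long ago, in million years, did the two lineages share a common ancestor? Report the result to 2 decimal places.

p = 679/1200 ≈ 0.565833.
d = −(3/4) ln(1 − 4p/3) = −0.75 ln(1 − 0.754444) = −0.75 ln(0.245556)
  = −0.75 × (-1.404230) = 1.053173 substitutions/site.
Under a molecular clock d = 2μt, so t = d/(2μ) = 1.053173 / (2 × 8.8 × 10^-9) = 59.84 million years.

59.84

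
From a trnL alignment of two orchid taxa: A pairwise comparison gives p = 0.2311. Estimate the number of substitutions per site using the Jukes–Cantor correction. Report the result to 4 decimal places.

d = −(3/4) ln(1 − 4p/3) = −0.75 ln(1 − 0.308133) = −0.75 ln(0.691867)
  = −0.75 × (-0.368362) = 0.276272 substitutions/site.

0.2763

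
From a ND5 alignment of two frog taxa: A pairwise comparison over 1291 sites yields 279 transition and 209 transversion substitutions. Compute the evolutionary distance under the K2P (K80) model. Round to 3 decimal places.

P = 279/1291 ≈ 0.216112 and Q = 209/1291 ≈ 0.16189.
Under the Kimura two-parameter model, d = −½ ln(1 − 2P − Q) − ¼ ln(1 − 2Q).
1 − 2P − Q = 0.405886, giving −½ ln(0.405886) = 0.450841.
1 − 2Q = 0.67622, giving −¼ ln(0.67622) = 0.097809.
d = 0.450841 + 0.097809 = 0.548650.

0.549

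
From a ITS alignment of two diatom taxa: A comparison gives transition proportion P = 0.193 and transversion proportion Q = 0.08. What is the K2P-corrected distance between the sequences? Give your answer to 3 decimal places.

Under the Kimura two-parameter model, d = −½ ln(1 − 2P − Q) − ¼ ln(1 − 2Q).
1 − 2P − Q = 0.534, giving −½ ln(0.534) = 0.313680.
1 − 2Q = 0.84, giving −¼ ln(0.84) = 0.043588.
d = 0.313680 + 0.043588 = 0.357268.

0.357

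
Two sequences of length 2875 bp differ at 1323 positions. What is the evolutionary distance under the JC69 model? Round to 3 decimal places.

p = 1323/2875 ≈ 0.460174.
d = −(3/4) ln(1 − 4p/3) = −0.75 ln(1 − 0.613565) = −0.75 ln(0.386435)
  = −0.75 × (-0.950792) = 0.713094 substitutions/site.

0.713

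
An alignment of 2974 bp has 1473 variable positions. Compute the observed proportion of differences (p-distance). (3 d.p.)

p = 1473/2974 = 0.495292… ≈ 0.495 (to 3 d.p.).

0.495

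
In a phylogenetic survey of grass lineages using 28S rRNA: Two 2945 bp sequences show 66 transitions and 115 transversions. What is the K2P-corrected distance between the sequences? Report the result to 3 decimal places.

P = 66/2945 ≈ 0.022411 and Q = 115/2945 ≈ 0.039049.
Under the Kimura two-parameter model, d = −½ ln(1 − 2P − Q) − ¼ ln(1 − 2Q).
1 − 2P − Q = 0.916129, giving −½ ln(0.916129) = 0.043799.
1 − 2Q = 0.921902, giving −¼ ln(0.921902) = 0.020329.
d = 0.043799 + 0.020329 = 0.064128.

0.064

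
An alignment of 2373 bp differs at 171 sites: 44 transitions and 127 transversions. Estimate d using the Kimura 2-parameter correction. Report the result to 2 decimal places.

0.08

P = 44/2373 ≈ 0.018542 and Q = 127/2373 ≈ 0.053519.
Under the Kimura two-parameter model, d = −½ ln(1 − 2P − Q) − ¼ ln(1 − 2Q).
1 − 2P − Q = 0.909397, giving −½ ln(0.909397) = 0.047487.
1 − 2Q = 0.892962, giving −¼ ln(0.892962) = 0.028303.
d = 0.047487 + 0.028303 = 0.075790.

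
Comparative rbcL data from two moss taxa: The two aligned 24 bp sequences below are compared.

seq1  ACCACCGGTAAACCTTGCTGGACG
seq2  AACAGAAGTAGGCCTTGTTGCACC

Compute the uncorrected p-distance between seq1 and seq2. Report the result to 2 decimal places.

The sequences differ at 9 of 24 positions (sites 2, 5, 6, 7, 11, 12, 18, 21, 24).
p = 9/24 = 0.375 ≈ 0.38 (to 2 d.p.).

0.38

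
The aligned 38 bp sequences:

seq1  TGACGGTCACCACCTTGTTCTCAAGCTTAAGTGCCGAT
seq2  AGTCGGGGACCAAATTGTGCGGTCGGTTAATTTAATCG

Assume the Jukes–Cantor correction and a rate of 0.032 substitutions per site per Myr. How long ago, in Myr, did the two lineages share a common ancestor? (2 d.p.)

The sequences differ at 19 of 38 sites, so p = 19/38 = 0.5.
d = −(3/4) ln(1 − 4p/3) = −0.75 ln(1 − 0.666667) = −0.75 ln(0.333333)
  = −0.75 × (-1.098613) = 0.823960 substitutions/site.
Under a molecular clock d = 2μt, so t = d/(2μ) = 0.823960 / (2 × 0.032) = 12.87 Myr.

12.87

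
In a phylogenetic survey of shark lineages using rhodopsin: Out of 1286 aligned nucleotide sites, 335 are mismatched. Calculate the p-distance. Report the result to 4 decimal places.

0.2605

p = 335/1286 = 0.260497… ≈ 0.2605 (to 4 d.p.).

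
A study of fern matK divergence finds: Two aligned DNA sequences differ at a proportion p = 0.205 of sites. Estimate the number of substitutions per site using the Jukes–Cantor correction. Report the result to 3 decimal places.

0.239

d = −(3/4) ln(1 − 4p/3) = −0.75 ln(1 − 0.273333) = −0.75 ln(0.726667)
  = −0.75 × (-0.319287) = 0.239465 substitutions/site.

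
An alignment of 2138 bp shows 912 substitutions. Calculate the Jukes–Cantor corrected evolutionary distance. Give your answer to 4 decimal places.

p = 912/2138 ≈ 0.426567.
d = −(3/4) ln(1 − 4p/3) = −0.75 ln(1 − 0.568756) = −0.75 ln(0.431244)
  = −0.75 × (-0.841081) = 0.630811 substitutions/site.

0.6308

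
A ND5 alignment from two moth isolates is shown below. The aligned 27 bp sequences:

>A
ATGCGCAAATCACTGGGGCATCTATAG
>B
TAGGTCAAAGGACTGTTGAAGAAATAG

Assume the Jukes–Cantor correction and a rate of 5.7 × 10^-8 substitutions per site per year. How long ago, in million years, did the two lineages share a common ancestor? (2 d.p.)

The sequences differ at 12 of 27 sites, so p = 12/27 ≈ 0.444444.
d = −(3/4) ln(1 − 4p/3) = −0.75 ln(1 − 0.592592) = −0.75 ln(0.407408)
  = −0.75 × (-0.897940) = 0.673455 substitutions/site.
Under a molecular clock d = 2μt, so t = d/(2μ) = 0.673455 / (2 × 5.7 × 10^-8) = 5.91 million years.

5.91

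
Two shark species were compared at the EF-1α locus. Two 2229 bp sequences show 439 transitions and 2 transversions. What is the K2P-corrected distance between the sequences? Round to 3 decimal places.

0.252

P = 439/2229 ≈ 0.196949 and Q = 2/2229 ≈ 0.000897.
Under the Kimura two-parameter model, d = −½ ln(1 − 2P − Q) − ¼ ln(1 − 2Q).
1 − 2P − Q = 0.605205, giving −½ ln(0.605205) = 0.251094.
1 − 2Q = 0.998206, giving −¼ ln(0.998206) = 0.000449.
d = 0.251094 + 0.000449 = 0.251543.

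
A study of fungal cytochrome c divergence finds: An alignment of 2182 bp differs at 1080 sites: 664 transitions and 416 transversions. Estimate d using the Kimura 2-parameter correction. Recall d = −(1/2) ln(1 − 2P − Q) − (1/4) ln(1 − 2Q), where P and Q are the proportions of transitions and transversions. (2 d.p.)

0.92

P = 664/2182 ≈ 0.304308 and Q = 416/2182 ≈ 0.190651.
Under the Kimura two-parameter model, d = −½ ln(1 − 2P − Q) − ¼ ln(1 − 2Q).
1 − 2P − Q = 0.200733, giving −½ ln(0.200733) = 0.802890.
1 − 2Q = 0.618698, giving −¼ ln(0.618698) = 0.120035.
d = 0.802890 + 0.120035 = 0.922925.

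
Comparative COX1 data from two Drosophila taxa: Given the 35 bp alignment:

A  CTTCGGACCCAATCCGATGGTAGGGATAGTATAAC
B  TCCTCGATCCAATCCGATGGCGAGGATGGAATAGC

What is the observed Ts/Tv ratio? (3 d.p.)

Transitions are A↔G and C↔T; transversions are all other mismatches.
Transitions: 10. Transversions: 2.
R = 10/2 = 5.000.

5.000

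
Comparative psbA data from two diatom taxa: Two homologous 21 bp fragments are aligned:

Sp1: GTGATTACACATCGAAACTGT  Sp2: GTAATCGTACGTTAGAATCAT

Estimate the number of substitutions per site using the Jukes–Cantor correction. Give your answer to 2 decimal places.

The sequences differ at 11 of 21 sites, so p = 11/21 ≈ 0.52381.
d = −(3/4) ln(1 − 4p/3) = −0.75 ln(1 − 0.698413) = −0.75 ln(0.301587)
  = −0.75 × (-1.198697) = 0.899023 substitutions/site.

0.90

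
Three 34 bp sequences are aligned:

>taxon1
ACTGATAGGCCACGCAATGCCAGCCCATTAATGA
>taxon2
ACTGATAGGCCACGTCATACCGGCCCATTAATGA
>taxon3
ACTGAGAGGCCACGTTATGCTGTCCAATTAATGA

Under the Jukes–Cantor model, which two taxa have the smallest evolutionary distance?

taxon1 and taxon2

taxon1–taxon2: 4/34 differ, p = 0.118, d = 0.128.
taxon1–taxon3: 7/34 differ, p = 0.206, d = 0.241.
taxon2–taxon3: 6/34 differ, p = 0.176, d = 0.201.
The smallest distance is between taxon1 and taxon2.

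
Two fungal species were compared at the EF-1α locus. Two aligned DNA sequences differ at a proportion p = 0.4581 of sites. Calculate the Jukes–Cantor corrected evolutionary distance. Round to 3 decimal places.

d = −(3/4) ln(1 − 4p/3) = −0.75 ln(1 − 0.6108) = −0.75 ln(0.3892)
  = −0.75 × (-0.943662) = 0.707747 substitutions/site.

0.708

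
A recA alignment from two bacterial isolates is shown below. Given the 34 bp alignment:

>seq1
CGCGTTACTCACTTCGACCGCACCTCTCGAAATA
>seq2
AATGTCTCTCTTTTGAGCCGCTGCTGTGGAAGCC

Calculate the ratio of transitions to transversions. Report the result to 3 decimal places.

Transitions are A↔G and C↔T; transversions are all other mismatches.
Transitions: 8. Transversions: 9.
R = 8/9 = 0.888888… ≈ 0.889 (to 3 d.p.).

0.889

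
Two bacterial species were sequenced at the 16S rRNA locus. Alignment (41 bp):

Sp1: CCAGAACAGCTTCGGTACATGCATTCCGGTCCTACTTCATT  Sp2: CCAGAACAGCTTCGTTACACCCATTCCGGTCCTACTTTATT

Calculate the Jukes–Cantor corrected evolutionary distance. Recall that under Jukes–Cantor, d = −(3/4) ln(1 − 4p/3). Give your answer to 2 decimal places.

The sequences differ at 4 of 41 sites (15, 20, 21, 38), so p = 4/41 ≈ 0.097561.
d = −(3/4) ln(1 − 4p/3) = −0.75 ln(1 − 0.130081) = −0.75 ln(0.869919)
  = −0.75 × (-0.139355) = 0.104516 substitutions/site.

0.10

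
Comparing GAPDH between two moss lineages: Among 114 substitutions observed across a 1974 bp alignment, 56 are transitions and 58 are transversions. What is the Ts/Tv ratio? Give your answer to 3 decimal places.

0.966

R = 56/58 = 0.965517… ≈ 0.966 (to 3 d.p.).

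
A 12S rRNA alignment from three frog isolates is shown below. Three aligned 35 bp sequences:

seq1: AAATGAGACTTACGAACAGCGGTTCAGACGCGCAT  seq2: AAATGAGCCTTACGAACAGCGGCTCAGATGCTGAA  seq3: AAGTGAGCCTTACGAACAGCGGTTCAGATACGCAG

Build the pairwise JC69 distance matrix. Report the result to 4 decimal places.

d(seq1,seq2) = 0.1946, d(seq1,seq3) = 0.1585, d(seq2,seq3) = 0.1946

seq1–seq2: 6/35 sites differ → p ≈ 0.171429, d = −0.75 ln(1 − 0.228572) = 0.194634 ≈ 0.1946.
seq1–seq3: 5/35 sites differ → p ≈ 0.142857, d = −0.75 ln(1 − 0.190476) = 0.158482 ≈ 0.1585.
seq2–seq3: 6/35 sites differ → p ≈ 0.171429, d = −0.75 ln(1 − 0.228572) = 0.194634 ≈ 0.1946.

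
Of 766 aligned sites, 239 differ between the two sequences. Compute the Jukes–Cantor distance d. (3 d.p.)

0.403

p = 239/766 ≈ 0.31201.
d = −(3/4) ln(1 − 4p/3) = −0.75 ln(1 − 0.416013) = −0.75 ln(0.583987)
  = −0.75 × (-0.537877) = 0.403408 substitutions/site.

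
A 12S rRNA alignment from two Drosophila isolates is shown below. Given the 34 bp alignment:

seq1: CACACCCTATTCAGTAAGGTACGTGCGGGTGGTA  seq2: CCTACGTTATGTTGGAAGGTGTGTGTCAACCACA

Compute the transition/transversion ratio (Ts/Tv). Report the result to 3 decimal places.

Transitions are A↔G and C↔T; transversions are all other mismatches.
Transitions: 11. Transversions: 7.
R = 11/7 = 1.571428… ≈ 1.571 (to 3 d.p.).

1.571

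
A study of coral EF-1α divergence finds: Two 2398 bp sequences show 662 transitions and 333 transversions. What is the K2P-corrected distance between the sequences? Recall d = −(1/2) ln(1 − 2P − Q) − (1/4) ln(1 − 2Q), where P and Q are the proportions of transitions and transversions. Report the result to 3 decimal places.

P = 662/2398 ≈ 0.276063 and Q = 333/2398 ≈ 0.138866.
Under the Kimura two-parameter model, d = −½ ln(1 − 2P − Q) − ¼ ln(1 − 2Q).
1 − 2P − Q = 0.309008, giving −½ ln(0.309008) = 0.587194.
1 − 2Q = 0.722268, giving −¼ ln(0.722268) = 0.081340.
d = 0.587194 + 0.081340 = 0.668534.

0.669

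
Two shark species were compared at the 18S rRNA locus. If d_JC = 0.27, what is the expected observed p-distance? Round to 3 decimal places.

p = (3/4)(1 − e^(−4d/3)) = 0.75 × (1 − e^(-0.36)) = 0.75 × (1 − 0.697676) = 0.226743.

0.227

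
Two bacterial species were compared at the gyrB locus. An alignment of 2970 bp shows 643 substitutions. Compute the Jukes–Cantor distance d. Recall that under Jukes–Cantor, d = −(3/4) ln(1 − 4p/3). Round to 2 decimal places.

p = 643/2970 ≈ 0.216498.
d = −(3/4) ln(1 − 4p/3) = −0.75 ln(1 − 0.288664) = −0.75 ln(0.711336)
  = −0.75 × (-0.340610) = 0.255458 substitutions/site.

0.26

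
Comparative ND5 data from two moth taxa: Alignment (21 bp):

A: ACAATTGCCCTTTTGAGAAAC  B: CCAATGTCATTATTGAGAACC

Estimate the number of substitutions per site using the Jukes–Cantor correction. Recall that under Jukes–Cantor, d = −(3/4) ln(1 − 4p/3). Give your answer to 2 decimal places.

The sequences differ at 7 of 21 sites (1, 6, 7, 9, 10, 12, 20), so p = 7/21 ≈ 0.333333.
d = −(3/4) ln(1 − 4p/3) = −0.75 ln(1 − 0.444444) = −0.75 ln(0.555556)
  = −0.75 × (-0.587786) = 0.440840 substitutions/site.

0.44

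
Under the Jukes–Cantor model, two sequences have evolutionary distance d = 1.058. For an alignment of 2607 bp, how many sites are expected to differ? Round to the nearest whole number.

1478

Invert JC69: p = (3/4)(1 − e^(−4d/3)) = 0.75 × (1 − e^(-1.410667)) = 0.75 × (1 − 0.243980) = 0.567015.
Expected differing sites = pL ≈ 0.567015 × 2607 = 1478.208105 ≈ 1478.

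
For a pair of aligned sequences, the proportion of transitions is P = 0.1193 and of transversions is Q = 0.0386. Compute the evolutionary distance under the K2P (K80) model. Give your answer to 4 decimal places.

Under the Kimura two-parameter model, d = −½ ln(1 − 2P − Q) − ¼ ln(1 − 2Q).
1 − 2P − Q = 0.7228, giving −½ ln(0.7228) = 0.162311.
1 − 2Q = 0.9228, giving −¼ ln(0.9228) = 0.020086.
d = 0.162311 + 0.020086 = 0.182397.

0.1824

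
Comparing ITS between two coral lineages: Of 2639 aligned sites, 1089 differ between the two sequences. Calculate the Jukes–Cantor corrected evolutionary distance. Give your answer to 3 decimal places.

0.599

p = 1089/2639 ≈ 0.412656.
d = −(3/4) ln(1 − 4p/3) = −0.75 ln(1 − 0.550208) = −0.75 ln(0.449792)
  = −0.75 × (-0.798970) = 0.599228 substitutions/site.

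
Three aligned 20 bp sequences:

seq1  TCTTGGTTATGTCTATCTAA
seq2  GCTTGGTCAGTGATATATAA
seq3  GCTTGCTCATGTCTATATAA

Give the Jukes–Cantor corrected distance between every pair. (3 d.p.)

d(seq1,seq2) = 0.471, d(seq1,seq3) = 0.233, d(seq2,seq3) = 0.304

seq1–seq2: 7/20 sites differ → p = 0.35, d = −0.75 ln(1 − 0.466667) = 0.471457 ≈ 0.471.
seq1–seq3: 4/20 sites differ → p = 0.2, d = −0.75 ln(1 − 0.266667) = 0.232617 ≈ 0.233.
seq2–seq3: 5/20 sites differ → p = 0.25, d = −0.75 ln(1 − 0.333333) = 0.304098 ≈ 0.304.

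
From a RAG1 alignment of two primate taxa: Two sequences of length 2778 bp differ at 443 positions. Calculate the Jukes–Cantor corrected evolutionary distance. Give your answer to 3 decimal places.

p = 443/2778 ≈ 0.159467.
d = −(3/4) ln(1 − 4p/3) = −0.75 ln(1 − 0.212623) = −0.75 ln(0.787377)
  = −0.75 × (-0.239048) = 0.179286 substitutions/site.

0.179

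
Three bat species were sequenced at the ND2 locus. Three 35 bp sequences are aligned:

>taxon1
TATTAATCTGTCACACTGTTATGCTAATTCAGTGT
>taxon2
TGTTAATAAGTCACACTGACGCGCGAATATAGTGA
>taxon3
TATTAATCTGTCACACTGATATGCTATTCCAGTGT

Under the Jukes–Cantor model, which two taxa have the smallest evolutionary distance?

taxon1–taxon2: 11/35 differ, p = 0.314, d = 0.407.
taxon1–taxon3: 3/35 differ, p = 0.086, d = 0.091.
taxon2–taxon3: 11/35 differ, p = 0.314, d = 0.407.
The smallest distance is between taxon1 and taxon3.

taxon1 and taxon3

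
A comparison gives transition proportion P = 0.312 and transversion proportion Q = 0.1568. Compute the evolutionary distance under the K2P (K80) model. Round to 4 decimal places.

0.8530

Under the Kimura two-parameter model, d = −½ ln(1 − 2P − Q) − ¼ ln(1 − 2Q).
1 − 2P − Q = 0.2192, giving −½ ln(0.2192) = 0.758885.
1 − 2Q = 0.6864, giving −¼ ln(0.6864) = 0.094074.
d = 0.758885 + 0.094074 = 0.852959.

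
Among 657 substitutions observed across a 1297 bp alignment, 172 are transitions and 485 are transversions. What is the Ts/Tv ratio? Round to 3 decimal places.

0.355

R = 172/485 = 0.354639… ≈ 0.355 (to 3 d.p.).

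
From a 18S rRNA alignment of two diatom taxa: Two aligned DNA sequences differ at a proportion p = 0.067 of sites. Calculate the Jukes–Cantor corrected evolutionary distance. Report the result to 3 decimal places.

d = −(3/4) ln(1 − 4p/3) = −0.75 ln(1 − 0.089333) = −0.75 ln(0.910667)
  = −0.75 × (-0.093578) = 0.070184 substitutions/site.

0.070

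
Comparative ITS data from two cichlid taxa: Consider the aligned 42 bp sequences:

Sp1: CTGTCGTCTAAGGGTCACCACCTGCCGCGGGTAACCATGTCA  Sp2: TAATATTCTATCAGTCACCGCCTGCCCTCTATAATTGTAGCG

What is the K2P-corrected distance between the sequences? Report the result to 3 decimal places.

Of 42 sites, 11 differences are transitions and 9 are transversions, so P = 11/42 ≈ 0.261905 and Q = 9/42 ≈ 0.214286.
Under the Kimura two-parameter model, d = −½ ln(1 − 2P − Q) − ¼ ln(1 − 2Q).
1 − 2P − Q = 0.261904, giving −½ ln(0.261904) = 0.669889.
1 − 2Q = 0.571428, giving −¼ ln(0.571428) = 0.139904.
d = 0.669889 + 0.139904 = 0.809793.

0.810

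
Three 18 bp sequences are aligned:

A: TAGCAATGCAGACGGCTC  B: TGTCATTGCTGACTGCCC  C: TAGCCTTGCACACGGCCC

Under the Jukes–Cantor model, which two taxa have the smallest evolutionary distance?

A–B: 6/18 differ, p = 0.333, d = 0.441.
A–C: 4/18 differ, p = 0.222, d = 0.264.
B–C: 6/18 differ, p = 0.333, d = 0.441.
The smallest distance is between A and C.

A and C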